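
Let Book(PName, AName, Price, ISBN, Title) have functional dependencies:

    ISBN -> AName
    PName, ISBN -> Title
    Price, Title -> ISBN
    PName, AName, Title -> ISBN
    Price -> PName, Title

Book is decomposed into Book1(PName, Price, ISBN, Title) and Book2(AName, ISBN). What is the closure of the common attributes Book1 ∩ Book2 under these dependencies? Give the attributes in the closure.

AName, ISBN

Book1 ∩ Book2 = {ISBN}.
ISBN → AName applies, adding AName
Closure: {AName, ISBN}.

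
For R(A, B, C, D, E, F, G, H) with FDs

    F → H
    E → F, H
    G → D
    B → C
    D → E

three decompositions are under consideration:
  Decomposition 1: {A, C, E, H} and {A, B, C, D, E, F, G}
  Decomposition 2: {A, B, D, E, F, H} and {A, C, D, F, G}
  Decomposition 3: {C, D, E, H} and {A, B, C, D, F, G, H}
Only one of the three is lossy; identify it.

Decomposition 2

Decomposition 1: common = {A, C, E}, closure = {A, C, E, F, H} → lossless.
Decomposition 2: common = {A, D, F}, closure = {A, D, E, F, H} → lossy.
Decomposition 3: common = {C, D, H}, closure = {C, D, E, F, H} → lossless.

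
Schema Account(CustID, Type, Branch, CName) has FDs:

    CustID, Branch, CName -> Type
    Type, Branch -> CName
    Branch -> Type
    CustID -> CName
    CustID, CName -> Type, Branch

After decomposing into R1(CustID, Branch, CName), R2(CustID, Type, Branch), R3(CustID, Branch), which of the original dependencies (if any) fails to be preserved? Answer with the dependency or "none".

none

CustID, Branch, CName → Type: restricted closure across fragments reaches Type.
Type, Branch → CName: restricted closure across fragments reaches CName.
Branch → Type lies within R2.
CustID → CName lies within R1.
CustID, CName → Type, Branch: restricted closure across fragments reaches Type, Branch.
Every dependency is enforceable on the fragments, so the decomposition is dependency-preserving.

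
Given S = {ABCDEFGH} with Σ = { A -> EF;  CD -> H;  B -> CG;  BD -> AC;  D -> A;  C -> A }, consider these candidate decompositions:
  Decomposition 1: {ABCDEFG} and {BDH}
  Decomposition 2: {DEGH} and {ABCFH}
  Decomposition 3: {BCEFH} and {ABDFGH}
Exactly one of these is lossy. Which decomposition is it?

Decomposition 1: common = {BD}, closure = {ABCDEFGH} → lossless.
Decomposition 2: common = {H}, closure = {H} → lossy.
Decomposition 3: common = {BFH}, closure = {ABCEFGH} → lossless.

Decomposition 2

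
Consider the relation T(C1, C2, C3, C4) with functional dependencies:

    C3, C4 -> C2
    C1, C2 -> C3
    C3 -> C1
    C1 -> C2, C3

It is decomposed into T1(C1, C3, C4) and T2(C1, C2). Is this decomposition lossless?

Yes

Common attributes: T1 ∩ T2 = {C1}.
Closure of {C1}: C1 → C2, C3 applies, adding C2, C3. So (C1)⁺ = {C1, C2, C3}.
This closure contains every attribute of T2, so T1 ∩ T2 → T2. The join is lossless.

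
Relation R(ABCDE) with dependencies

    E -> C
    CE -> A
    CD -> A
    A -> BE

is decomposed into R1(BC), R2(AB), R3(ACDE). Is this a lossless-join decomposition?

Yes

Chase test. Columns are ABCDE; row i has aⱼ where attribute j ∈ Ri, else bᵢⱼ.
Initial tableau (one row per fragment):
  row 1: b11 a2 a3 b14 b15
  row 2: a1 a2 b23 b24 b25
  row 3: a1 b32 a3 a4 a5
Rows 2 and 3 agree on A; apply A→BE and equate their BE entries.
Rows 2 and 3 agree on E; apply E→C and equate their C entries.
Row 3 is now all distinguished symbols — the join is lossless.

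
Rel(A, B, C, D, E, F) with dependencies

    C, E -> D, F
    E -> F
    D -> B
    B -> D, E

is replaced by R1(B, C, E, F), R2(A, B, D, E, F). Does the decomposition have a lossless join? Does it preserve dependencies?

lossy but dependency-preserving

Lossless test: (B, E, F)⁺ = {B, D, E, F}, which is a superkey of neither fragment — lossy.
Dependency preservation: C, E → D, F is not contained in any single fragment, but the restricted closure of its left-hand side across the fragments still reaches the right-hand side; the remaining FDs each lie inside some fragment. All dependencies are preserved.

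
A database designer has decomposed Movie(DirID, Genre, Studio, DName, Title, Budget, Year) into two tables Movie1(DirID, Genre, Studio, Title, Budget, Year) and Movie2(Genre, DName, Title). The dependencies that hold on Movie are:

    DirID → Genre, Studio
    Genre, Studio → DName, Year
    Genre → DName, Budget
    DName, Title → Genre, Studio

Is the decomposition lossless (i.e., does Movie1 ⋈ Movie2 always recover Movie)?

Common attributes: Movie1 ∩ Movie2 = {Genre, Title}.
Closure of {Genre, Title}: Genre → DName, Budget applies, adding DName, Budget; DName, Title → Genre, Studio applies, adding Studio; Genre, Studio → DName, Year applies, adding Year. So (Genre, Title)⁺ = {Genre, Studio, DName, Title, Budget, Year}.
This closure contains every attribute of Movie2, so Movie1 ∩ Movie2 → Movie2. The join is lossless.

Yes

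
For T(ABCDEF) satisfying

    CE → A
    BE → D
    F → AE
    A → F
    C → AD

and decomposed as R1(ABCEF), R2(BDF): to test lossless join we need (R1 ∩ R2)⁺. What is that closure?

ABDEF

R1 ∩ R2 = {BF}.
F → AE applies, adding AE
BE → D applies, adding D
Closure: {ABDEF}.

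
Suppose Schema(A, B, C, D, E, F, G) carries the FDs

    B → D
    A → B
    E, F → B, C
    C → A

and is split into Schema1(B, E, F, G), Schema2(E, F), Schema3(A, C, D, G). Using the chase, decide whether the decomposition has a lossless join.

Chase test. Columns are A, B, C, D, E, F, G; row i has aⱼ where attribute j ∈ Schemai, else bᵢⱼ.
Initial tableau (one row per fragment):
  row 1: b11 a2 b13 b14 a5 a6 a7
  row 2: b21 b22 b23 b24 a5 a6 b27
  row 3: a1 b32 a3 a4 b35 b36 a7
Rows 1 and 2 agree on E, F; apply E, F→B, C and equate their B, C entries.
Rows 1 and 2 agree on C; apply C→A and equate their A entries.
Rows 1 and 2 agree on B; apply B→D and equate their D entries.
No row becomes fully distinguished — the join is lossy.

No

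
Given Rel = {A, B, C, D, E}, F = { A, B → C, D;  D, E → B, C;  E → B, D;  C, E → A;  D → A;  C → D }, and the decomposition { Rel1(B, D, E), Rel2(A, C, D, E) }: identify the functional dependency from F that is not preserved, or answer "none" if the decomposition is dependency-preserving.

Check A, B → C, D: no single fragment contains all of {A, B, C, D}, and the restricted closure of {A, B} across the fragments never reaches {C, D}.
D, E → B, C is preserved.
E → B, D is preserved.
C, E → A is preserved.
D → A is preserved.
C → D is preserved.

A, B → C, D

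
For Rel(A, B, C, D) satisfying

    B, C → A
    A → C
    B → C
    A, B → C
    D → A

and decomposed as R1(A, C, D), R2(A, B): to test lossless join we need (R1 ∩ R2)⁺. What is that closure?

A, C

R1 ∩ R2 = {A}.
A → C applies, adding C
Closure: {A, C}.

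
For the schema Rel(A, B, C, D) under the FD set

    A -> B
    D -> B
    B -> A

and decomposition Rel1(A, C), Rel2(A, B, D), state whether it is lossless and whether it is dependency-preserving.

lossy but dependency-preserving

Lossless test: (A)⁺ = {A, B}, which is a superkey of neither fragment — lossy.
Dependency preservation: every FD's attributes lie within a single fragment, so each can be enforced locally — preserved.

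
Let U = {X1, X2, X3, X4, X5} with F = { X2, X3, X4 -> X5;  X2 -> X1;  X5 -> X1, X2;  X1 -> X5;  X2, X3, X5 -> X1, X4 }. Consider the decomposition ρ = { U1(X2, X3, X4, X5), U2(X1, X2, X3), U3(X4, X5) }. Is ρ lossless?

Chase test. Columns are X1, X2, X3, X4, X5; row i has aⱼ where attribute j ∈ Ui, else bᵢⱼ.
Initial tableau (one row per fragment):
  row 1: b11 a2 a3 a4 a5
  row 2: a1 a2 a3 b24 b25
  row 3: b31 b32 b33 a4 a5
Rows 1 and 2 agree on X2; apply X2→X1 and equate their X1 entries.
Rows 1 and 3 agree on X5; apply X5→X1, X2 and equate their X1, X2 entries.
Rows 1 and 2 agree on X1; apply X1→X5 and equate their X5 entries.
Rows 1 and 2 agree on X2, X3, X5; apply X2, X3, X5→X1, X4 and equate their X1, X4 entries.
Row 1 is now all distinguished symbols — the join is lossless.

Yes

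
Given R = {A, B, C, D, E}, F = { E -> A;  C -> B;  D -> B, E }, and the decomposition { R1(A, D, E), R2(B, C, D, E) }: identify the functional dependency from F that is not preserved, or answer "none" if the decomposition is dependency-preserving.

none

E → A lies within R1.
C → B lies within R2.
D → B, E lies within R2.
Every dependency is enforceable on the fragments, so the decomposition is dependency-preserving.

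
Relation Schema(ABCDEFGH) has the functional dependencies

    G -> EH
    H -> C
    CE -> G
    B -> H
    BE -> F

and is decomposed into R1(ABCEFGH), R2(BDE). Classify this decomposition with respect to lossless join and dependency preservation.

Lossless test: (BE)⁺ = {BCEFGH}, which is a superkey of neither fragment — lossy.
Dependency preservation: every FD's attributes lie within a single fragment, so each can be enforced locally — preserved.

lossy but dependency-preserving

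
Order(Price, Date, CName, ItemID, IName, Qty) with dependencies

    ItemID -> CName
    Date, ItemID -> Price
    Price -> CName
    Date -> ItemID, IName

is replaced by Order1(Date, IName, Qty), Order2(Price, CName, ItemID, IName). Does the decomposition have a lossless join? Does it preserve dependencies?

Lossless test: (IName)⁺ = {IName}, which is a superkey of neither fragment — lossy.
Dependency preservation: the restricted closure of {Date, ItemID} across the fragments never reaches {Price}, so Date, ItemID → Price cannot be enforced without a join — not preserved.

lossy and not dependency-preserving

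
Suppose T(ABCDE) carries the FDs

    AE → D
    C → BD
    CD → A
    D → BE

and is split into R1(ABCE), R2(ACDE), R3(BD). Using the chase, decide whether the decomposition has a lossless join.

Chase test. Columns are ABCDE; row i has aⱼ where attribute j ∈ Ri, else bᵢⱼ.
Initial tableau (one row per fragment):
  row 1: a1 a2 a3 b14 a5
  row 2: a1 b22 a3 a4 a5
  row 3: b31 a2 b33 a4 b35
Rows 1 and 2 agree on AE; apply AE→D and equate their D entries.
Rows 1 and 2 agree on C; apply C→BD and equate their BD entries.
Rows 1 and 3 agree on D; apply D→BE and equate their BE entries.
Row 1 is now all distinguished symbols — the join is lossless.

Yes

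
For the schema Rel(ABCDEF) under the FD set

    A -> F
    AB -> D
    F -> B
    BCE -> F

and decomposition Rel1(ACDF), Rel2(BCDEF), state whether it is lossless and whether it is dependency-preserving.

lossy but dependency-preserving

Lossless test: (CDF)⁺ = {BCDF}, which is a superkey of neither fragment — lossy.
Dependency preservation: AB → D is not contained in any single fragment, but the restricted closure of its left-hand side across the fragments still reaches the right-hand side; the remaining FDs each lie inside some fragment. All dependencies are preserved.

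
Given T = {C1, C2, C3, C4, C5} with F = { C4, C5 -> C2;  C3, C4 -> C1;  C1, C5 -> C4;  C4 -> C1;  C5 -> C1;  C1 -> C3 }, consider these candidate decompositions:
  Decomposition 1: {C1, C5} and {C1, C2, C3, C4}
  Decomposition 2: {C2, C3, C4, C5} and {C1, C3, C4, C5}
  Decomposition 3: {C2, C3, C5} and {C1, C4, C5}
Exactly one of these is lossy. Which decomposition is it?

Decomposition 1: common = {C1}, closure = {C1, C3} → lossy.
Decomposition 2: common = {C3, C4, C5}, closure = {C1, C2, C3, C4, C5} → lossless.
Decomposition 3: common = {C5}, closure = {C1, C2, C3, C4, C5} → lossless.

Decomposition 1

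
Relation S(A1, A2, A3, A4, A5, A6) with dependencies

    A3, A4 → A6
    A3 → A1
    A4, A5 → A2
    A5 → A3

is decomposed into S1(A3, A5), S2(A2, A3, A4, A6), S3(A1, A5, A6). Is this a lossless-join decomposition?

No

Chase test. Columns are A1, A2, A3, A4, A5, A6; row i has aⱼ where attribute j ∈ Si, else bᵢⱼ.
Initial tableau (one row per fragment):
  row 1: b11 b12 a3 b14 a5 b16
  row 2: b21 a2 a3 a4 b25 a6
  row 3: a1 b32 b33 b34 a5 a6
Rows 1 and 2 agree on A3; apply A3→A1 and equate their A1 entries.
Rows 1 and 3 agree on A5; apply A5→A3 and equate their A3 entries.
Rows 1 and 3 agree on A3; apply A3→A1 and equate their A1 entries.
No row becomes fully distinguished — the join is lossy.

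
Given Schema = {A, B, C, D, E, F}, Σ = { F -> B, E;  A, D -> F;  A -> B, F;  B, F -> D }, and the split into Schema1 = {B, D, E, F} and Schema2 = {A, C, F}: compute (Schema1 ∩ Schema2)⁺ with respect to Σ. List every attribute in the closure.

Schema1 ∩ Schema2 = {F}.
F → B, E applies, adding B, E
B, F → D applies, adding D
Closure: {B, D, E, F}.

B, D, E, F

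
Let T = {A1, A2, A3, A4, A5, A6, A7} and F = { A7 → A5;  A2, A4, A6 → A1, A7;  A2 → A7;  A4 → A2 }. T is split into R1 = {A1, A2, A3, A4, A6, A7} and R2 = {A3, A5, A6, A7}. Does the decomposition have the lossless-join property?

Common attributes: R1 ∩ R2 = {A3, A6, A7}.
Closure of {A3, A6, A7}: A7 → A5 applies, adding A5. So (A3, A6, A7)⁺ = {A3, A5, A6, A7}.
This closure contains every attribute of R2, so R1 ∩ R2 → R2. The join is lossless.

Yes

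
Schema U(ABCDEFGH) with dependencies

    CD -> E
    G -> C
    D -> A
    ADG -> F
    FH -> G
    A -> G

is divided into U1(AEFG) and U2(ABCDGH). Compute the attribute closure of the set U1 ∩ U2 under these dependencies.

ACG

U1 ∩ U2 = {AG}.
G → C applies, adding C
Closure: {ACG}.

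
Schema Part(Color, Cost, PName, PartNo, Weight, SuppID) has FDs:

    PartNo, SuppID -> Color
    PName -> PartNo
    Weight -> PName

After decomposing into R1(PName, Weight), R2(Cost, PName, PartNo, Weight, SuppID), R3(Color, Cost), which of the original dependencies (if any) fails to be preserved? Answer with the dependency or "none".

Check PartNo, SuppID → Color: no single fragment contains all of {Color, PartNo, SuppID}, and the restricted closure of {PartNo, SuppID} across the fragments never reaches {Color}.
PName → PartNo is preserved.
Weight → PName is preserved.

PartNo, SuppID -> Color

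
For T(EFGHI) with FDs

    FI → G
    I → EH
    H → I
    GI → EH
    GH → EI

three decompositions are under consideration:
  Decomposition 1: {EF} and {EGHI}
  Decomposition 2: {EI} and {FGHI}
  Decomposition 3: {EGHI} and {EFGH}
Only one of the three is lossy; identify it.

Decomposition 1

Decomposition 1: common = {E}, closure = {E} → lossy.
Decomposition 2: common = {I}, closure = {EHI} → lossless.
Decomposition 3: common = {EGH}, closure = {EGHI} → lossless.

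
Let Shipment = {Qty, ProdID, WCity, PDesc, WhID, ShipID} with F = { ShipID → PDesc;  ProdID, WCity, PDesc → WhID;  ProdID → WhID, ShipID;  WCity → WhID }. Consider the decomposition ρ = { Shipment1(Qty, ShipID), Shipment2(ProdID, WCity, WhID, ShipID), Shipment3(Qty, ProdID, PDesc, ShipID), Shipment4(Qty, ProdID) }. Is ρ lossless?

Chase test. Columns are Qty, ProdID, WCity, PDesc, WhID, ShipID; row i has aⱼ where attribute j ∈ Shipmenti, else bᵢⱼ.
Initial tableau (one row per fragment):
  row 1: a1 b12 b13 b14 b15 a6
  row 2: b21 a2 a3 b24 a5 a6
  row 3: a1 a2 b33 a4 b35 a6
  row 4: a1 a2 b43 b44 b45 b46
Rows 1 and 2 agree on ShipID; apply ShipID→PDesc and equate their PDesc entries.
Rows 1 and 3 agree on ShipID; apply ShipID→PDesc and equate their PDesc entries.
Rows 2 and 3 agree on ProdID; apply ProdID→WhID, ShipID and equate their WhID, ShipID entries.
Rows 2 and 4 agree on ProdID; apply ProdID→WhID, ShipID and equate their WhID, ShipID entries.
Rows 1 and 4 agree on ShipID; apply ShipID→PDesc and equate their PDesc entries.
No row becomes fully distinguished — the join is lossy.

No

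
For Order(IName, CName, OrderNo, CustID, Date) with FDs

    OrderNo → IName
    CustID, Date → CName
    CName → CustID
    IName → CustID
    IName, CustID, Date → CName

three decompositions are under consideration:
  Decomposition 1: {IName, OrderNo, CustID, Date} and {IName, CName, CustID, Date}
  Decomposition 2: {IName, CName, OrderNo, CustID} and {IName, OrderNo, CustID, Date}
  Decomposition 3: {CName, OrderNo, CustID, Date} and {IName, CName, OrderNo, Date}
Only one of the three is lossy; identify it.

Decomposition 2

Decomposition 1: common = {IName, CustID, Date}, closure = {IName, CName, CustID, Date} → lossless.
Decomposition 2: common = {IName, OrderNo, CustID}, closure = {IName, OrderNo, CustID} → lossy.
Decomposition 3: common = {CName, OrderNo, Date}, closure = {IName, CName, OrderNo, CustID, Date} → lossless.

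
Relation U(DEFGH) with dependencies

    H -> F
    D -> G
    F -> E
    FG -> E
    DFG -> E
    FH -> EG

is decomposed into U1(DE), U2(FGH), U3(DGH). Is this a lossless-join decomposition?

Chase test. Columns are DEFGH; row i has aⱼ where attribute j ∈ Ui, else bᵢⱼ.
Initial tableau (one row per fragment):
  row 1: a1 a2 b13 b14 b15
  row 2: b21 b22 a3 a4 a5
  row 3: a1 b32 b33 a4 a5
Rows 2 and 3 agree on H; apply H→F and equate their F entries.
Rows 1 and 3 agree on D; apply D→G and equate their G entries.
Rows 2 and 3 agree on F; apply F→E and equate their E entries.
No row becomes fully distinguished — the join is lossy.

No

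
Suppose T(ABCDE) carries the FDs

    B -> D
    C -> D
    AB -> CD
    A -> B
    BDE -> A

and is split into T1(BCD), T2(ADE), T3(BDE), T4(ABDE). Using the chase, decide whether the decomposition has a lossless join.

Chase test. Columns are ABCDE; row i has aⱼ where attribute j ∈ Ti, else bᵢⱼ.
Initial tableau (one row per fragment):
  row 1: b11 a2 a3 a4 b15
  row 2: a1 b22 b23 a4 a5
  row 3: b31 a2 b33 a4 a5
  row 4: a1 a2 b43 a4 a5
Rows 2 and 4 agree on A; apply A→B and equate their B entries.
Rows 2 and 3 agree on BDE; apply BDE→A and equate their A entries.
Rows 2 and 3 agree on AB; apply AB→CD and equate their CD entries.
Rows 2 and 4 agree on AB; apply AB→CD and equate their CD entries.
No row becomes fully distinguished — the join is lossy.

No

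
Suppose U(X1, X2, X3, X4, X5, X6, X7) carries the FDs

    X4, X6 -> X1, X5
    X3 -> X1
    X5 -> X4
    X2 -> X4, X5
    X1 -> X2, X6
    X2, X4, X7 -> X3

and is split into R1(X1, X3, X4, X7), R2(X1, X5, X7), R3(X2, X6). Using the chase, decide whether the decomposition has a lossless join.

Chase test. Columns are X1, X2, X3, X4, X5, X6, X7; row i has aⱼ where attribute j ∈ Ri, else bᵢⱼ.
Initial tableau (one row per fragment):
  row 1: a1 b12 a3 a4 b15 b16 a7
  row 2: a1 b22 b23 b24 a5 b26 a7
  row 3: b31 a2 b33 b34 b35 a6 b37
Rows 1 and 2 agree on X1; apply X1→X2, X6 and equate their X2, X6 entries.
Rows 1 and 2 agree on X2; apply X2→X4, X5 and equate their X4, X5 entries.
Rows 1 and 2 agree on X2, X4, X7; apply X2, X4, X7→X3 and equate their X3 entries.
No row becomes fully distinguished — the join is lossy.

No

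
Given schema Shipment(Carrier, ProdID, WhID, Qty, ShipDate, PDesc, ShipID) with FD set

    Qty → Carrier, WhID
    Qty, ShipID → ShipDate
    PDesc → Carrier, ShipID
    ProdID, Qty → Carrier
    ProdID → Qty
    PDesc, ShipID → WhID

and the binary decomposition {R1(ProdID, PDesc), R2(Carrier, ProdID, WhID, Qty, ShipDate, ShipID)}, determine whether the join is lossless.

No

Common attributes: R1 ∩ R2 = {ProdID}.
Closure of {ProdID}: ProdID → Qty applies, adding Qty; Qty → Carrier, WhID applies, adding Carrier, WhID. So (ProdID)⁺ = {Carrier, ProdID, WhID, Qty}.
The closure contains neither all of R1 = {ProdID, PDesc} nor all of R2 = {Carrier, ProdID, WhID, Qty, ShipDate, ShipID}, so the common attributes are not a superkey of either fragment. The join is lossy.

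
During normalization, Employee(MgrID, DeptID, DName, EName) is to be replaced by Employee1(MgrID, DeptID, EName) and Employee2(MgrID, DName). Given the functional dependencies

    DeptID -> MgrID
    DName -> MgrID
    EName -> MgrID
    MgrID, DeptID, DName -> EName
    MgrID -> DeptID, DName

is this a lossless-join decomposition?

Yes

Common attributes: Employee1 ∩ Employee2 = {MgrID}.
Closure of {MgrID}: MgrID → DeptID, DName applies, adding DeptID, DName; MgrID, DeptID, DName → EName applies, adding EName. So (MgrID)⁺ = {MgrID, DeptID, DName, EName}.
This closure contains every attribute of Employee1, so Employee1 ∩ Employee2 → Employee1. The join is lossless.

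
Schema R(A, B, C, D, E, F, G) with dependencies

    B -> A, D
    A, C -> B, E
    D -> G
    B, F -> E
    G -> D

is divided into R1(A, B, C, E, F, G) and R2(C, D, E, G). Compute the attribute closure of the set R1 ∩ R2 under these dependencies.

R1 ∩ R2 = {C, E, G}.
G → D applies, adding D
Closure: {C, D, E, G}.

C, D, E, G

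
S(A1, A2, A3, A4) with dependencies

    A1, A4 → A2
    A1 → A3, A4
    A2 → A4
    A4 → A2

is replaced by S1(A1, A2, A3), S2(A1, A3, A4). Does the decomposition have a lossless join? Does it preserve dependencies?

lossless but not dependency-preserving

Lossless test: (A1, A3)⁺ = {A1, A2, A3, A4}, which contains all of one fragment — lossless.
Dependency preservation: the restricted closure of {A2} across the fragments never reaches {A4}, so A2 → A4 cannot be enforced without a join — not preserved.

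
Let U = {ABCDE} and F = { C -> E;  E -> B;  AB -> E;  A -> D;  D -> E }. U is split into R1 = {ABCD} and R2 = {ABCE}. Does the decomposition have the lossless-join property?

Common attributes: R1 ∩ R2 = {ABC}.
Closure of {ABC}: C → E applies, adding E; A → D applies, adding D. So (ABC)⁺ = {ABCDE}.
This closure contains every attribute of R1, so R1 ∩ R2 → R1. The join is lossless.

Yes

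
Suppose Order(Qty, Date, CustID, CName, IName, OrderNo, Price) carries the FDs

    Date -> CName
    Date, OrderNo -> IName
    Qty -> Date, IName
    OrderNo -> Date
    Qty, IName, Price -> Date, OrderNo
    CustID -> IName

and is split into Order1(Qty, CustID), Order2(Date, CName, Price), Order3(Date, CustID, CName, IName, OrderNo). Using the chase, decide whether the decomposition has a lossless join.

Chase test. Columns are Qty, Date, CustID, CName, IName, OrderNo, Price; row i has aⱼ where attribute j ∈ Orderi, else bᵢⱼ.
Initial tableau (one row per fragment):
  row 1: a1 b12 a3 b14 b15 b16 b17
  row 2: b21 a2 b23 a4 b25 b26 a7
  row 3: b31 a2 a3 a4 a5 a6 b37
Rows 1 and 3 agree on CustID; apply CustID→IName and equate their IName entries.
No row becomes fully distinguished — the join is lossy.

No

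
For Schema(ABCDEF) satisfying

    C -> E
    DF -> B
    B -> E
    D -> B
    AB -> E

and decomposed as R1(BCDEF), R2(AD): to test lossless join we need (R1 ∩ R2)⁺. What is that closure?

BDE

R1 ∩ R2 = {D}.
D → B applies, adding B
B → E applies, adding E
Closure: {BDE}.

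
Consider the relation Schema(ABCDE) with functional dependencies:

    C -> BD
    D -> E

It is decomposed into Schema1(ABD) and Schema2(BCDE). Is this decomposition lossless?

Common attributes: Schema1 ∩ Schema2 = {BD}.
Closure of {BD}: D → E applies, adding E. So (BD)⁺ = {BDE}.
The closure contains neither all of Schema1 = {ABD} nor all of Schema2 = {BCDE}, so the common attributes are not a superkey of either fragment. The join is lossy.

No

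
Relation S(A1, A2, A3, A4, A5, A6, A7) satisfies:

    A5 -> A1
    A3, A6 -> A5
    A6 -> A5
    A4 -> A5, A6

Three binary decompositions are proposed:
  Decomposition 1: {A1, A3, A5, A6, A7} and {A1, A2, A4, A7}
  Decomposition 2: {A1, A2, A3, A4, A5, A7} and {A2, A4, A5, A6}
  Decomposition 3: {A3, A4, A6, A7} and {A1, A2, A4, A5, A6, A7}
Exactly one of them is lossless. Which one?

Decomposition 2

Decomposition 1: common = {A1, A7}, closure = {A1, A7} → lossy.
Decomposition 2: common = {A2, A4, A5}, closure = {A1, A2, A4, A5, A6} → lossless.
Decomposition 3: common = {A4, A6, A7}, closure = {A1, A4, A5, A6, A7} → lossy.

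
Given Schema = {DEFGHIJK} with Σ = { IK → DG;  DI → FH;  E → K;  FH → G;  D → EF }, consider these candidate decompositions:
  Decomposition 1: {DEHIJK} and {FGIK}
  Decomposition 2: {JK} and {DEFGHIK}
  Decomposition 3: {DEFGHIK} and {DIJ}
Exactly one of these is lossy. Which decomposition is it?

Decomposition 1: common = {IK}, closure = {DEFGHIK} → lossless.
Decomposition 2: common = {K}, closure = {K} → lossy.
Decomposition 3: common = {DI}, closure = {DEFGHIK} → lossless.

Decomposition 2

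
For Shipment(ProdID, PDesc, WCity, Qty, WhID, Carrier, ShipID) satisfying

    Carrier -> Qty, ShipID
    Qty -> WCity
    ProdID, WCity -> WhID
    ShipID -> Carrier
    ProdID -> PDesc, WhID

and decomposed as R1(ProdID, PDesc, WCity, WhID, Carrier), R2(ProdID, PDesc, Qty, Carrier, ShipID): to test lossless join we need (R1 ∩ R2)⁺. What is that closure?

R1 ∩ R2 = {ProdID, PDesc, Carrier}.
Carrier → Qty, ShipID applies, adding Qty, ShipID
Qty → WCity applies, adding WCity
ProdID, WCity → WhID applies, adding WhID
Closure: {ProdID, PDesc, WCity, Qty, WhID, Carrier, ShipID}.

ProdID, PDesc, WCity, Qty, WhID, Carrier, ShipID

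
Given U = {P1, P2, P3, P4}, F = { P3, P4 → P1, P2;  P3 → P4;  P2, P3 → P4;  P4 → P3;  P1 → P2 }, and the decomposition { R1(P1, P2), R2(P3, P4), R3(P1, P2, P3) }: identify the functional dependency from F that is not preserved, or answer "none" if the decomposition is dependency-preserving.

none

P3, P4 → P1, P2: restricted closure across fragments reaches P1, P2.
P3 → P4 lies within R2.
P2, P3 → P4: restricted closure across fragments reaches P4.
P4 → P3 lies within R2.
P1 → P2 lies within R1.
Every dependency is enforceable on the fragments, so the decomposition is dependency-preserving.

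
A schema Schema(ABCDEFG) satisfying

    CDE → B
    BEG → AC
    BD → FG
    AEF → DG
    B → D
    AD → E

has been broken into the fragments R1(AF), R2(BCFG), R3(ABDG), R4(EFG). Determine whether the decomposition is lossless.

Chase test. Columns are ABCDEFG; row i has aⱼ where attribute j ∈ Ri, else bᵢⱼ.
Initial tableau (one row per fragment):
  row 1: a1 b12 b13 b14 b15 a6 b17
  row 2: b21 a2 a3 b24 b25 a6 a7
  row 3: a1 a2 b33 a4 b35 b36 a7
  row 4: b41 b42 b43 b44 a5 a6 a7
Rows 2 and 3 agree on B; apply B→D and equate their D entries.
Rows 2 and 3 agree on BD; apply BD→FG and equate their FG entries.
No row becomes fully distinguished — the join is lossy.

No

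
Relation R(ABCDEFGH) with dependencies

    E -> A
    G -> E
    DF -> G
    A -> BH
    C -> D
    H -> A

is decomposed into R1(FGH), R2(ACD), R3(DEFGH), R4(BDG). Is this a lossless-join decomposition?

No

Chase test. Columns are ABCDEFGH; row i has aⱼ where attribute j ∈ Ri, else bᵢⱼ.
Initial tableau (one row per fragment):
  row 1: b11 b12 b13 b14 b15 a6 a7 a8
  row 2: a1 b22 a3 a4 b25 b26 b27 b28
  row 3: b31 b32 b33 a4 a5 a6 a7 a8
  row 4: b41 a2 b43 a4 b45 b46 a7 b48
Rows 1 and 3 agree on G; apply G→E and equate their E entries.
Rows 1 and 4 agree on G; apply G→E and equate their E entries.
Rows 1 and 3 agree on H; apply H→A and equate their A entries.
Rows 1 and 4 agree on E; apply E→A and equate their A entries.
Rows 1 and 3 agree on A; apply A→BH and equate their BH entries.
Rows 1 and 4 agree on A; apply A→BH and equate their BH entries.
No row becomes fully distinguished — the join is lossy.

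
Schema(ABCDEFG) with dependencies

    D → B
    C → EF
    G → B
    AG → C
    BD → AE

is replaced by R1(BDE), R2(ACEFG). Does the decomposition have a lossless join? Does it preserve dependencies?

Lossless test: (E)⁺ = {E}, which is a superkey of neither fragment — lossy.
Dependency preservation: the restricted closure of {G} across the fragments never reaches {B}, so G → B cannot be enforced without a join — not preserved.

lossy and not dependency-preserving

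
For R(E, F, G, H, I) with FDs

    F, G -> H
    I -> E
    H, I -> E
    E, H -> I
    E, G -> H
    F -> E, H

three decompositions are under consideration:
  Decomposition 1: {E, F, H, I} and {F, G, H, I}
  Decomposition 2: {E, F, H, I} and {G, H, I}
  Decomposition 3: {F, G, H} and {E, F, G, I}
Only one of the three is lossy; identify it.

Decomposition 1: common = {F, H, I}, closure = {E, F, H, I} → lossless.
Decomposition 2: common = {H, I}, closure = {E, H, I} → lossy.
Decomposition 3: common = {F, G}, closure = {E, F, G, H, I} → lossless.

Decomposition 2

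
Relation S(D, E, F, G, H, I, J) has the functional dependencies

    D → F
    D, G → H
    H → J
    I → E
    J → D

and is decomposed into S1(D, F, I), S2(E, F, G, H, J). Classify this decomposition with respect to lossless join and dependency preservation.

Lossless test: (F)⁺ = {F}, which is a superkey of neither fragment — lossy.
Dependency preservation: the restricted closure of {D, G} across the fragments never reaches {H}, so D, G → H cannot be enforced without a join — not preserved.

lossy and not dependency-preserving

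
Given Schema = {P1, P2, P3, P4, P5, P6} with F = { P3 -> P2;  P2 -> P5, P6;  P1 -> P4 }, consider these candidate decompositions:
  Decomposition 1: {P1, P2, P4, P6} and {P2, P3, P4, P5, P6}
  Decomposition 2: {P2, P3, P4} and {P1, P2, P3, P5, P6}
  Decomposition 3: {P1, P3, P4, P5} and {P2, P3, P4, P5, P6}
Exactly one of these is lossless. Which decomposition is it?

Decomposition 1: common = {P2, P4, P6}, closure = {P2, P4, P5, P6} → lossy.
Decomposition 2: common = {P2, P3}, closure = {P2, P3, P5, P6} → lossy.
Decomposition 3: common = {P3, P4, P5}, closure = {P2, P3, P4, P5, P6} → lossless.

Decomposition 3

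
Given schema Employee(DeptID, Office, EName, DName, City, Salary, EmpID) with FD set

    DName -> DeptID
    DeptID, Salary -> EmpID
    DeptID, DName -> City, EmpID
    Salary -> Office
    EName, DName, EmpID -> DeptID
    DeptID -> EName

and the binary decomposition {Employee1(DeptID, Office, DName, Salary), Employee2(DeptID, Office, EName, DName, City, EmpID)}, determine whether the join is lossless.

Common attributes: Employee1 ∩ Employee2 = {DeptID, Office, DName}.
Closure of {DeptID, Office, DName}: DeptID, DName → City, EmpID applies, adding City, EmpID; DeptID → EName applies, adding EName. So (DeptID, Office, DName)⁺ = {DeptID, Office, EName, DName, City, EmpID}.
This closure contains every attribute of Employee2, so Employee1 ∩ Employee2 → Employee2. The join is lossless.

Yes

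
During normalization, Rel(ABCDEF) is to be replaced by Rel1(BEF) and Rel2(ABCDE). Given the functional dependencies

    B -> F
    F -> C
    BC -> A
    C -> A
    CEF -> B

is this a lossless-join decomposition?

Yes

Common attributes: Rel1 ∩ Rel2 = {BE}.
Closure of {BE}: B → F applies, adding F; F → C applies, adding C; BC → A applies, adding A. So (BE)⁺ = {ABCEF}.
This closure contains every attribute of Rel1, so Rel1 ∩ Rel2 → Rel1. The join is lossless.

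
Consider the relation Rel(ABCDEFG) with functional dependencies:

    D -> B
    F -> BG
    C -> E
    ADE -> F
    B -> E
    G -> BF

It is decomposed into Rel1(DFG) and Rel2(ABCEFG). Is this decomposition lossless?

Common attributes: Rel1 ∩ Rel2 = {FG}.
Closure of {FG}: F → BG applies, adding B; B → E applies, adding E. So (FG)⁺ = {BEFG}.
The closure contains neither all of Rel1 = {DFG} nor all of Rel2 = {ABCEFG}, so the common attributes are not a superkey of either fragment. The join is lossy.

No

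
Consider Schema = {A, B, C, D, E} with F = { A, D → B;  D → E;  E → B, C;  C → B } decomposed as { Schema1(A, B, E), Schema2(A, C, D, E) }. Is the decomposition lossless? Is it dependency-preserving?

lossless but not dependency-preserving

Lossless test: (A, E)⁺ = {A, B, C, E}, which contains all of one fragment — lossless.
Dependency preservation: the restricted closure of {C} across the fragments never reaches {B}, so C → B cannot be enforced without a join — not preserved.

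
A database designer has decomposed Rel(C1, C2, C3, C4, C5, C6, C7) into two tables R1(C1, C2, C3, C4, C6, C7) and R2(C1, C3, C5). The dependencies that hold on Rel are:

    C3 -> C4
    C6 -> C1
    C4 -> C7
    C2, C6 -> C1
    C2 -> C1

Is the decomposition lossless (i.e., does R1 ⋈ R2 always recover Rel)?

No

Common attributes: R1 ∩ R2 = {C1, C3}.
Closure of {C1, C3}: C3 → C4 applies, adding C4; C4 → C7 applies, adding C7. So (C1, C3)⁺ = {C1, C3, C4, C7}.
The closure contains neither all of R1 = {C1, C2, C3, C4, C6, C7} nor all of R2 = {C1, C3, C5}, so the common attributes are not a superkey of either fragment. The join is lossy.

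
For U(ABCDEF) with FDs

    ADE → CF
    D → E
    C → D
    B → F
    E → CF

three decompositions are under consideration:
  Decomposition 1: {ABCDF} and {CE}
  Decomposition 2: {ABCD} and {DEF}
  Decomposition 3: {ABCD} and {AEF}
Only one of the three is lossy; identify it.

Decomposition 1: common = {C}, closure = {CDEF} → lossless.
Decomposition 2: common = {D}, closure = {CDEF} → lossless.
Decomposition 3: common = {A}, closure = {A} → lossy.

Decomposition 3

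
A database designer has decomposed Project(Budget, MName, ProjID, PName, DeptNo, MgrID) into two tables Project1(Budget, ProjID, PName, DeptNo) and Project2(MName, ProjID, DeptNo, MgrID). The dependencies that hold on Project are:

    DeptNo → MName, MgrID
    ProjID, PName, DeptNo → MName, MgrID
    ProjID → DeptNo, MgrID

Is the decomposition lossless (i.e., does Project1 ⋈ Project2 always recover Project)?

Common attributes: Project1 ∩ Project2 = {ProjID, DeptNo}.
Closure of {ProjID, DeptNo}: DeptNo → MName, MgrID applies, adding MName, MgrID. So (ProjID, DeptNo)⁺ = {MName, ProjID, DeptNo, MgrID}.
This closure contains every attribute of Project2, so Project1 ∩ Project2 → Project2. The join is lossless.

Yes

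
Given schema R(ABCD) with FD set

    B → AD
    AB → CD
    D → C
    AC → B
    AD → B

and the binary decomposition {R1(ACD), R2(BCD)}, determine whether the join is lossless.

Common attributes: R1 ∩ R2 = {CD}.
No dependency enlarges {CD}, so (CD)⁺ = {CD}.
The closure contains neither all of R1 = {ACD} nor all of R2 = {BCD}, so the common attributes are not a superkey of either fragment. The join is lossy.

No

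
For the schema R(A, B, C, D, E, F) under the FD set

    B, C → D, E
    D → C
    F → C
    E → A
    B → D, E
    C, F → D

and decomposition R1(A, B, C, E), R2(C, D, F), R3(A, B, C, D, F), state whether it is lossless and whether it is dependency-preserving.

Lossless test (chase): Rows 1 and 3 agree on B, C; apply B, C→D, E and equate their D, E entries. Row 3 is now all distinguished symbols — the join is lossless.
Dependency preservation: B, C → D, E; B → D, E are not contained in any single fragment, but the restricted closure of each left-hand side across the fragments still reaches the right-hand side; the remaining FDs each lie inside some fragment. All dependencies are preserved.

lossless and dependency-preserving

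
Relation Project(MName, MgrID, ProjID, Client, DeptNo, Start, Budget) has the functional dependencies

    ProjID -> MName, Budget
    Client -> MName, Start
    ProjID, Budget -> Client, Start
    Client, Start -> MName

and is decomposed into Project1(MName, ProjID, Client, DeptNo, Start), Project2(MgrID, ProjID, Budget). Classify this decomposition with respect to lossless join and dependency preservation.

lossy but dependency-preserving

Lossless test: (ProjID)⁺ = {MName, ProjID, Client, Start, Budget}, which is a superkey of neither fragment — lossy.
Dependency preservation: ProjID → MName, Budget; ProjID, Budget → Client, Start are not contained in any single fragment, but the restricted closure of each left-hand side across the fragments still reaches the right-hand side; the remaining FDs each lie inside some fragment. All dependencies are preserved.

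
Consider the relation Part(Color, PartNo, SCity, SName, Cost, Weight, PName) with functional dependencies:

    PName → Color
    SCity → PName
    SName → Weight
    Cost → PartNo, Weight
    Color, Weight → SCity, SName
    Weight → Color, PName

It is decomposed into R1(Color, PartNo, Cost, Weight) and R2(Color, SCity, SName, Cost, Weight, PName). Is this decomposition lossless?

Common attributes: R1 ∩ R2 = {Color, Cost, Weight}.
Closure of {Color, Cost, Weight}: Cost → PartNo, Weight applies, adding PartNo; Color, Weight → SCity, SName applies, adding SCity, SName; Weight → Color, PName applies, adding PName. So (Color, Cost, Weight)⁺ = {Color, PartNo, SCity, SName, Cost, Weight, PName}.
This closure contains every attribute of R1, so R1 ∩ R2 → R1. The join is lossless.

Yes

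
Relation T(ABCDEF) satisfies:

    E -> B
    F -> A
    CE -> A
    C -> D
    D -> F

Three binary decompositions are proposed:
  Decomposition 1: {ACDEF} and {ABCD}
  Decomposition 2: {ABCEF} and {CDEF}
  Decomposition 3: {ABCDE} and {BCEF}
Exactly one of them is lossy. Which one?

Decomposition 1

Decomposition 1: common = {ACD}, closure = {ACDF} → lossy.
Decomposition 2: common = {CEF}, closure = {ABCDEF} → lossless.
Decomposition 3: common = {BCE}, closure = {ABCDEF} → lossless.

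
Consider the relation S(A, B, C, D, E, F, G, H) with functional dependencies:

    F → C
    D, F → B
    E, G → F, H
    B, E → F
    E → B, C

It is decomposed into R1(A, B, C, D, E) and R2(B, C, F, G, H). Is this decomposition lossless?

No

Common attributes: R1 ∩ R2 = {B, C}.
No dependency enlarges {B, C}, so (B, C)⁺ = {B, C}.
The closure contains neither all of R1 = {A, B, C, D, E} nor all of R2 = {B, C, F, G, H}, so the common attributes are not a superkey of either fragment. The join is lossy.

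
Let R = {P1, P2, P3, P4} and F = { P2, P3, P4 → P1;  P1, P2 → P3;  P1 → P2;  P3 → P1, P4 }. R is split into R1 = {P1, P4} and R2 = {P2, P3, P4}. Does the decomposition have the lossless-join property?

No

Common attributes: R1 ∩ R2 = {P4}.
No dependency enlarges {P4}, so (P4)⁺ = {P4}.
The closure contains neither all of R1 = {P1, P4} nor all of R2 = {P2, P3, P4}, so the common attributes are not a superkey of either fragment. The join is lossy.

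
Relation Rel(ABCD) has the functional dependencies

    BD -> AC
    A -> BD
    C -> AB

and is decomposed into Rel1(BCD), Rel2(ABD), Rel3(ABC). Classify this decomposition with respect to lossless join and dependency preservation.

Lossless test (chase): Rows 1 and 2 agree on BD; apply BD→AC and equate their AC entries. Rows 1 and 3 agree on A; apply A→BD and equate their BD entries. Row 1 is now all distinguished symbols — the join is lossless.
Dependency preservation: BD → AC is not contained in any single fragment, but the restricted closure of its left-hand side across the fragments still reaches the right-hand side; the remaining FDs each lie inside some fragment. All dependencies are preserved.

lossless and dependency-preserving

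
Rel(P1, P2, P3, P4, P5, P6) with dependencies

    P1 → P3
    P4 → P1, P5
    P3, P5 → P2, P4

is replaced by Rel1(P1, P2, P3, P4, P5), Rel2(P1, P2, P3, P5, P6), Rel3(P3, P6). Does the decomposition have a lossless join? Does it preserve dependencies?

lossless and dependency-preserving

Lossless test (chase): Rows 1 and 2 agree on P3, P5; apply P3, P5→P2, P4 and equate their P2, P4 entries. Row 2 is now all distinguished symbols — the join is lossless.
Dependency preservation: every FD's attributes lie within a single fragment, so each can be enforced locally — preserved.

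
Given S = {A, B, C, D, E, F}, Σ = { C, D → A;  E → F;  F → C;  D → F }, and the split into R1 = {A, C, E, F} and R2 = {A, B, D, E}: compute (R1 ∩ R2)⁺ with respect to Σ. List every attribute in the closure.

A, C, E, F

R1 ∩ R2 = {A, E}.
E → F applies, adding F
F → C applies, adding C
Closure: {A, C, E, F}.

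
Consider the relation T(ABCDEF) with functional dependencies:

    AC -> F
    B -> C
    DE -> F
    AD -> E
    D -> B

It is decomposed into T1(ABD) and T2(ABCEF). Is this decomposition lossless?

No

Common attributes: T1 ∩ T2 = {AB}.
Closure of {AB}: B → C applies, adding C; AC → F applies, adding F. So (AB)⁺ = {ABCF}.
The closure contains neither all of T1 = {ABD} nor all of T2 = {ABCEF}, so the common attributes are not a superkey of either fragment. The join is lossy.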